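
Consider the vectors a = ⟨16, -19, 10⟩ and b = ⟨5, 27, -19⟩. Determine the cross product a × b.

(91, 354, 527)

i: (-19)·(-19) - 10·27 = 361 - 270 = 91
j: 10·5 - 16·(-19) = 50 - (-304) = 354
k: 16·27 - (-19)·5 = 432 - (-95) = 527
a × b = (91, 354, 527)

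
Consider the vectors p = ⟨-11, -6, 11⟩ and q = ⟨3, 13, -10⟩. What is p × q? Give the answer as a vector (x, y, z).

i: (-6)·(-10) - 11·13 = 60 - 143 = -83
j: 11·3 - (-11)·(-10) = 33 - 110 = -77
k: (-11)·13 - (-6)·3 = -143 - (-18) = -125
p × q = (-83, -77, -125)

(-83, -77, -125)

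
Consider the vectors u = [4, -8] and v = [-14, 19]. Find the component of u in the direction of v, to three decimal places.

u · v = 4·(-14) + (-8)·19 = -56 - 152 = -208
|v| = √(196 + 361) = √557 ≈ 23.6008
comp_v u = -208 / √557 ≈ -8.813

-8.813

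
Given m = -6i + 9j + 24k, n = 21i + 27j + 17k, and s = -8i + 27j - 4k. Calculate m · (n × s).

21726

n × s:
i: 27·(-4) - 17·27 = -108 - 459 = -567
j: 17·(-8) - 21·(-4) = -136 - (-84) = -52
k: 21·27 - 27·(-8) = 567 - (-216) = 783
n × s = (-567, -52, 783)
m · (n × s) = (-6)·(-567) + 9·(-52) + 24·783 = 3402 - 468 + 18792 = 21726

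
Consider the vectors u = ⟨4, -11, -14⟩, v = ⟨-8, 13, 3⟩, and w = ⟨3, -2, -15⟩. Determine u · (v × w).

787

v × w:
i: 13·(-15) - 3·(-2) = -195 - (-6) = -189
j: 3·3 - (-8)·(-15) = 9 - 120 = -111
k: (-8)·(-2) - 13·3 = 16 - 39 = -23
v × w = (-189, -111, -23)
u · (v × w) = 4·(-189) + (-11)·(-111) + (-14)·(-23) = -756 + 1221 + 322 = 787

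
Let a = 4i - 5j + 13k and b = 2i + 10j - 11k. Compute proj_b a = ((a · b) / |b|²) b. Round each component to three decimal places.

(-1.644, -8.222, 9.044)

a · b = 4·2 + (-5)·10 + 13·(-11) = 8 - 50 - 143 = -185
|b|² = 4 + 100 + 121 = 225
proj_b a = (-185/225) · (2, 10, -11) ≈ (-1.644, -8.222, 9.044)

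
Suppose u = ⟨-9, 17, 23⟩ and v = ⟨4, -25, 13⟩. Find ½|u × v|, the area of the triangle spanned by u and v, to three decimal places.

i: 17·13 - 23·(-25) = 221 - (-575) = 796
j: 23·4 - (-9)·13 = 92 - (-117) = 209
k: (-9)·(-25) - 17·4 = 225 - 68 = 157
u × v = (796, 209, 157)
|u × v| = √(796² + 209² + 157²) = √701946 ≈ 837.8222
area = ½ · 837.8222 ≈ 418.911

418.911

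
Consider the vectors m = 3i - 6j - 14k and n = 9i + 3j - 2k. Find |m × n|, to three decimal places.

145.894

i: (-6)·(-2) - (-14)·3 = 12 - (-42) = 54
j: (-14)·9 - 3·(-2) = -126 - (-6) = -120
k: 3·3 - (-6)·9 = 9 - (-54) = 63
m × n = (54, -120, 63)
|m × n| = √(54² + (-120)² + 63²) = √21285 ≈ 145.8938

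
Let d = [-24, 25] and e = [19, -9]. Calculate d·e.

-681

d · e = (-24)·19 + 25·(-9) = -456 - 225 = -681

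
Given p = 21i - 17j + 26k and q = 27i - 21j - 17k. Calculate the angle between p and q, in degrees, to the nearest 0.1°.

p · q = 21·27 + (-17)·(-21) + 26·(-17) = 567 + 357 - 442 = 482
|p|² = 441 + 289 + 676 = 1406,  |p| = √1406 ≈ 37.496667
|q|² = 729 + 441 + 289 = 1459,  |q| = √1459 ≈ 38.196859
cos θ = 482 / (37.496667 · 38.196859) ≈ 0.33653
θ = arccos(0.33653) ≈ 70.3°

70.3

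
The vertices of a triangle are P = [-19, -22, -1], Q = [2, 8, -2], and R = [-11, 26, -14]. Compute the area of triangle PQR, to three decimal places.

PQ = (21, 30, -1),  PR = (8, 48, -13)
i: 30·(-13) - (-1)·48 = -390 - (-48) = -342
j: (-1)·8 - 21·(-13) = -8 - (-273) = 265
k: 21·48 - 30·8 = 1008 - 240 = 768
PQ × PR = (-342, 265, 768)
|PQ × PR| = √777013 ≈ 881.4834
area = ½ · 881.4834 ≈ 440.742

440.742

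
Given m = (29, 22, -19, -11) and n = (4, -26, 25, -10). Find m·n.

m · n = 29·4 + 22·(-26) + (-19)·25 + (-11)·(-10) = 116 - 572 - 475 + 110 = -821

-821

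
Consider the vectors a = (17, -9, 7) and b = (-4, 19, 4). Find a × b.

(-169, -96, 287)

i: (-9)·4 - 7·19 = -36 - 133 = -169
j: 7·(-4) - 17·4 = -28 - 68 = -96
k: 17·19 - (-9)·(-4) = 323 - 36 = 287
a × b = (-169, -96, 287)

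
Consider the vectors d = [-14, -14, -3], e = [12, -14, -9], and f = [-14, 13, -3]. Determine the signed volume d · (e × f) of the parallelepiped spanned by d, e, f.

-4374

e × f:
i: (-14)·(-3) - (-9)·13 = 42 - (-117) = 159
j: (-9)·(-14) - 12·(-3) = 126 - (-36) = 162
k: 12·13 - (-14)·(-14) = 156 - 196 = -40
e × f = (159, 162, -40)
d · (e × f) = (-14)·159 + (-14)·162 + (-3)·(-40) = -2226 - 2268 + 120 = -4374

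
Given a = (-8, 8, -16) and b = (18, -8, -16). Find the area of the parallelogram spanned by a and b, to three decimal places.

494.967

i: 8·(-16) - (-16)·(-8) = -128 - 128 = -256
j: (-16)·18 - (-8)·(-16) = -288 - 128 = -416
k: (-8)·(-8) - 8·18 = 64 - 144 = -80
a × b = (-256, -416, -80)
|a × b| = √((-256)² + (-416)² + (-80)²) = √244992 ≈ 494.9667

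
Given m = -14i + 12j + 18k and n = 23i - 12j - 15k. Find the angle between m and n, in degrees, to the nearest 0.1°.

162.4

m · n = (-14)·23 + 12·(-12) + 18·(-15) = -322 - 144 - 270 = -736
|m|² = 196 + 144 + 324 = 664,  |m| = √664 ≈ 25.768197
|n|² = 529 + 144 + 225 = 898,  |n| = √898 ≈ 29.966648
cos θ = -736 / (25.768197 · 29.966648) ≈ -0.95314
θ = arccos(-0.95314) ≈ 162.4°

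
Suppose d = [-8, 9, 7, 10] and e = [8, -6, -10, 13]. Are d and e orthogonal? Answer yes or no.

no

d · e = (-8)·8 + 9·(-6) + 7·(-10) + 10·13 = -64 - 54 - 70 + 130 = -58
Nonzero, so the vectors are not orthogonal.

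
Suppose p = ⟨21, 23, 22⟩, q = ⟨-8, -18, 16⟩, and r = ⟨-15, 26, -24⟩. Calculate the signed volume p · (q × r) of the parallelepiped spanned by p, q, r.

q × r:
i: (-18)·(-24) - 16·26 = 432 - 416 = 16
j: 16·(-15) - (-8)·(-24) = -240 - 192 = -432
k: (-8)·26 - (-18)·(-15) = -208 - 270 = -478
q × r = (16, -432, -478)
p · (q × r) = 21·16 + 23·(-432) + 22·(-478) = 336 - 9936 - 10516 = -20116

-20116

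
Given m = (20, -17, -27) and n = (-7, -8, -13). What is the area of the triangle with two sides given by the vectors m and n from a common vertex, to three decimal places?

264.323

i: (-17)·(-13) - (-27)·(-8) = 221 - 216 = 5
j: (-27)·(-7) - 20·(-13) = 189 - (-260) = 449
k: 20·(-8) - (-17)·(-7) = -160 - 119 = -279
m × n = (5, 449, -279)
|m × n| = √(5² + 449² + (-279)²) = √279467 ≈ 528.6464
area = ½ · 528.6464 ≈ 264.323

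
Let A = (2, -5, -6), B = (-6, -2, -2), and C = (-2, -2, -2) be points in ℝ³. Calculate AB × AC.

AB = (-8, 3, 4)
AC = (-4, 3, 4)
i: 3·4 - 4·3 = 12 - 12 = 0
j: 4·(-4) - (-8)·4 = -16 - (-32) = 16
k: (-8)·3 - 3·(-4) = -24 - (-12) = -12
AB × AC = (0, 16, -12)

(0, 16, -12)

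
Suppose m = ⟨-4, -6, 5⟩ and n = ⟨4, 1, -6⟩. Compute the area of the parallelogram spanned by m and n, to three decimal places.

i: (-6)·(-6) - 5·1 = 36 - 5 = 31
j: 5·4 - (-4)·(-6) = 20 - 24 = -4
k: (-4)·1 - (-6)·4 = -4 - (-24) = 20
m × n = (31, -4, 20)
|m × n| = √(31² + (-4)² + 20²) = √1377 ≈ 37.1080

37.108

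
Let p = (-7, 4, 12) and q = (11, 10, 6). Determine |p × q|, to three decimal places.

i: 4·6 - 12·10 = 24 - 120 = -96
j: 12·11 - (-7)·6 = 132 - (-42) = 174
k: (-7)·10 - 4·11 = -70 - 44 = -114
p × q = (-96, 174, -114)
|p × q| = √((-96)² + 174² + (-114)²) = √52488 ≈ 229.1026

229.103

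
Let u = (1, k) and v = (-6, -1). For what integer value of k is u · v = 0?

u · v = 1·(-6) + k·(-1) = -6 - 1k
Set equal to 0: -1k = 6, so k = -6.

-6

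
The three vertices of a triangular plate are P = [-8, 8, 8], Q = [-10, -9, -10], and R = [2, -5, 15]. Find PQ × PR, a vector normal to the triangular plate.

(-353, -166, 196)

PQ = (-2, -17, -18)
PR = (10, -13, 7)
i: (-17)·7 - (-18)·(-13) = -119 - 234 = -353
j: (-18)·10 - (-2)·7 = -180 - (-14) = -166
k: (-2)·(-13) - (-17)·10 = 26 - (-170) = 196
PQ × PR = (-353, -166, 196)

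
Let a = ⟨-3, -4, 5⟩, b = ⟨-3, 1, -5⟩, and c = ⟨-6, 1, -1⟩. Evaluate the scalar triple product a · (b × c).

b × c:
i: 1·(-1) - (-5)·1 = -1 - (-5) = 4
j: (-5)·(-6) - (-3)·(-1) = 30 - 3 = 27
k: (-3)·1 - 1·(-6) = -3 - (-6) = 3
b × c = (4, 27, 3)
a · (b × c) = (-3)·4 + (-4)·27 + 5·3 = -12 - 108 + 15 = -105

-105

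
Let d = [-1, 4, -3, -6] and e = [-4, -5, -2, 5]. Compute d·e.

d · e = (-1)·(-4) + 4·(-5) + (-3)·(-2) + (-6)·5 = 4 - 20 + 6 - 30 = -40

-40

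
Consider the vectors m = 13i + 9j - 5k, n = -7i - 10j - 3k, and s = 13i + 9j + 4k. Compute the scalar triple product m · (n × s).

-603

n × s:
i: (-10)·4 - (-3)·9 = -40 - (-27) = -13
j: (-3)·13 - (-7)·4 = -39 - (-28) = -11
k: (-7)·9 - (-10)·13 = -63 - (-130) = 67
n × s = (-13, -11, 67)
m · (n × s) = 13·(-13) + 9·(-11) + (-5)·67 = -169 - 99 - 335 = -603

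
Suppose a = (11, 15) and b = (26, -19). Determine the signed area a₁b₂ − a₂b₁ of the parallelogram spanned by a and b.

-599

11·(-19) - 15·26 = -209 - 390 = -599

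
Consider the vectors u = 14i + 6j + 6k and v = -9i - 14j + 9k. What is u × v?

(138, -180, -142)

i: 6·9 - 6·(-14) = 54 - (-84) = 138
j: 6·(-9) - 14·9 = -54 - 126 = -180
k: 14·(-14) - 6·(-9) = -196 - (-54) = -142
u × v = (138, -180, -142)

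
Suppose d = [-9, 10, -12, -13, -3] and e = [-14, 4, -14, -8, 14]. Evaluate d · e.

396

d · e = (-9)·(-14) + 10·4 + (-12)·(-14) + (-13)·(-8) + (-3)·14 = 126 + 40 + 168 + 104 - 42 = 396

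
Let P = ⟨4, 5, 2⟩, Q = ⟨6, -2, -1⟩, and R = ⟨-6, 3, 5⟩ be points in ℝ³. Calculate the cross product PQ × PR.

(-27, 24, -74)

PQ = (2, -7, -3)
PR = (-10, -2, 3)
i: (-7)·3 - (-3)·(-2) = -21 - 6 = -27
j: (-3)·(-10) - 2·3 = 30 - 6 = 24
k: 2·(-2) - (-7)·(-10) = -4 - 70 = -74
PQ × PR = (-27, 24, -74)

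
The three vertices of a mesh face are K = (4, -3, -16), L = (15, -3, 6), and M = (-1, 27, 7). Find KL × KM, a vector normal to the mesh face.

KL = (11, 0, 22)
KM = (-5, 30, 23)
i: 0·23 - 22·30 = 0 - 660 = -660
j: 22·(-5) - 11·23 = -110 - 253 = -363
k: 11·30 - 0·(-5) = 330 - 0 = 330
KL × KM = (-660, -363, 330)

(-660, -363, 330)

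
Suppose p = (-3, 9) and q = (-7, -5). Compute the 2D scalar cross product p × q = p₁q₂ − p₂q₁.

(-3)·(-5) - 9·(-7) = 15 - (-63) = 78

78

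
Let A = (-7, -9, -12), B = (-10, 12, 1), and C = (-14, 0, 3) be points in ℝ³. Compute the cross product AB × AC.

(198, -46, 120)

AB = (-3, 21, 13)
AC = (-7, 9, 15)
i: 21·15 - 13·9 = 315 - 117 = 198
j: 13·(-7) - (-3)·15 = -91 - (-45) = -46
k: (-3)·9 - 21·(-7) = -27 - (-147) = 120
AB × AC = (198, -46, 120)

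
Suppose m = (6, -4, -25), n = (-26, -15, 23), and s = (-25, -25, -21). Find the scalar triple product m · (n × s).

2949

n × s:
i: (-15)·(-21) - 23·(-25) = 315 - (-575) = 890
j: 23·(-25) - (-26)·(-21) = -575 - 546 = -1121
k: (-26)·(-25) - (-15)·(-25) = 650 - 375 = 275
n × s = (890, -1121, 275)
m · (n × s) = 6·890 + (-4)·(-1121) + (-25)·275 = 5340 + 4484 - 6875 = 2949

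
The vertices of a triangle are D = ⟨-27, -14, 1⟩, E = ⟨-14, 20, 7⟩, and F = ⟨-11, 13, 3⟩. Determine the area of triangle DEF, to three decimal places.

DE = (13, 34, 6),  DF = (16, 27, 2)
i: 34·2 - 6·27 = 68 - 162 = -94
j: 6·16 - 13·2 = 96 - 26 = 70
k: 13·27 - 34·16 = 351 - 544 = -193
DE × DF = (-94, 70, -193)
|DE × DF| = √50985 ≈ 225.7986
area = ½ · 225.7986 ≈ 112.899

112.899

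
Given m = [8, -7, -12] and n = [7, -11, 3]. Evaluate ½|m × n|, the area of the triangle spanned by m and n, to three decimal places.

95.648

i: (-7)·3 - (-12)·(-11) = -21 - 132 = -153
j: (-12)·7 - 8·3 = -84 - 24 = -108
k: 8·(-11) - (-7)·7 = -88 - (-49) = -39
m × n = (-153, -108, -39)
|m × n| = √((-153)² + (-108)² + (-39)²) = √36594 ≈ 191.2956
area = ½ · 191.2956 ≈ 95.648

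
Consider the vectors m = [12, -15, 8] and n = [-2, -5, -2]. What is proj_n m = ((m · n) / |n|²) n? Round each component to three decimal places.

m · n = 12·(-2) + (-15)·(-5) + 8·(-2) = -24 + 75 - 16 = 35
|n|² = 4 + 25 + 4 = 33
proj_n m = (35/33) · (-2, -5, -2) ≈ (-2.121, -5.303, -2.121)

(-2.121, -5.303, -2.121)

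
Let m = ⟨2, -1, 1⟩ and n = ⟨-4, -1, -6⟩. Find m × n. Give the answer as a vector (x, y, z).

i: (-1)·(-6) - 1·(-1) = 6 - (-1) = 7
j: 1·(-4) - 2·(-6) = -4 - (-12) = 8
k: 2·(-1) - (-1)·(-4) = -2 - 4 = -6
m × n = (7, 8, -6)

(7, 8, -6)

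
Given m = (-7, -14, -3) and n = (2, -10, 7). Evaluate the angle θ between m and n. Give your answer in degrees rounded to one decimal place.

m · n = (-7)·2 + (-14)·(-10) + (-3)·7 = -14 + 140 - 21 = 105
|m|² = 49 + 196 + 9 = 254,  |m| = √254 ≈ 15.937377
|n|² = 4 + 100 + 49 = 153,  |n| = √153 ≈ 12.369317
cos θ = 105 / (15.937377 · 12.369317) ≈ 0.53263
θ = arccos(0.53263) ≈ 57.8°

57.8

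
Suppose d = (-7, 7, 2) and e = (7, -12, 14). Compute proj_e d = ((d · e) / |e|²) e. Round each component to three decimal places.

(-1.889, 3.239, -3.779)

d · e = (-7)·7 + 7·(-12) + 2·14 = -49 - 84 + 28 = -105
|e|² = 49 + 144 + 196 = 389
proj_e d = (-105/389) · (7, -12, 14) ≈ (-1.889, 3.239, -3.779)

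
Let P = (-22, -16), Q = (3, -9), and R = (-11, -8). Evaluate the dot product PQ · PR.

331

PQ = Q − P = (25, 7)
PR = R − P = (11, 8)
PQ · PR = 25·11 + 7·8 = 275 + 56 = 331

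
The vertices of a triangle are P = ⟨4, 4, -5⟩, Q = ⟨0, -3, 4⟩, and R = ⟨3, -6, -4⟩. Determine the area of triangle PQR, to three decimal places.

44.730

PQ = (-4, -7, 9),  PR = (-1, -10, 1)
i: (-7)·1 - 9·(-10) = -7 - (-90) = 83
j: 9·(-1) - (-4)·1 = -9 - (-4) = -5
k: (-4)·(-10) - (-7)·(-1) = 40 - 7 = 33
PQ × PR = (83, -5, 33)
|PQ × PR| = √8003 ≈ 89.4595
area = ½ · 89.4595 ≈ 44.730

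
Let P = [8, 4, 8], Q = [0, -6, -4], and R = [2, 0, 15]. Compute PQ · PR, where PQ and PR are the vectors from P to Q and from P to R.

4

PQ = Q − P = (-8, -10, -12)
PR = R − P = (-6, -4, 7)
PQ · PR = (-8)·(-6) + (-10)·(-4) + (-12)·7 = 48 + 40 - 84 = 4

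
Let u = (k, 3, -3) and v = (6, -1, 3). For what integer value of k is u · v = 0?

2

u · v = k·6 + 3·(-1) + (-3)·3 = -12 + 6k
Set equal to 0: 6k = 12, so k = 2.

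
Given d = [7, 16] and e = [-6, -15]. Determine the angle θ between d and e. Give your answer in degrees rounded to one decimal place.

178.2

d · e = 7·(-6) + 16·(-15) = -42 - 240 = -282
|d|² = 49 + 256 = 305,  |d| = √305 ≈ 17.464249
|e|² = 36 + 225 = 261,  |e| = √261 ≈ 16.155494
cos θ = -282 / (17.464249 · 16.155494) ≈ -0.99949
θ = arccos(-0.99949) ≈ 178.2°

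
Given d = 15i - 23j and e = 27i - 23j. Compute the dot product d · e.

934

d · e = 15·27 + (-23)·(-23) = 405 + 529 = 934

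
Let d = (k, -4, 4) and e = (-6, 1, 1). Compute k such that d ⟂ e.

d · e = k·(-6) + (-4)·1 + 4·1 = 0 - 6k
Set equal to 0: -6k = 0, so k = 0.

0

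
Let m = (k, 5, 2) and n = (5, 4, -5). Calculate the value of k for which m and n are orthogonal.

-2

m · n = k·5 + 5·4 + 2·(-5) = 10 + 5k
Set equal to 0: 5k = -10, so k = -2.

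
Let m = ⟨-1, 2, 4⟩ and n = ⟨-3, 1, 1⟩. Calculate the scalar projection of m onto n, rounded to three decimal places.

m · n = (-1)·(-3) + 2·1 + 4·1 = 3 + 2 + 4 = 9
|n| = √(9 + 1 + 1) = √11 ≈ 3.3166
comp_n m = 9 / √11 ≈ 2.714

2.714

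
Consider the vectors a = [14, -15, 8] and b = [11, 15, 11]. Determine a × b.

(-285, -66, 375)

i: (-15)·11 - 8·15 = -165 - 120 = -285
j: 8·11 - 14·11 = 88 - 154 = -66
k: 14·15 - (-15)·11 = 210 - (-165) = 375
a × b = (-285, -66, 375)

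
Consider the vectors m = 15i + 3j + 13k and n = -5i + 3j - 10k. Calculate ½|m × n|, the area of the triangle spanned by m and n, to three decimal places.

62.422

i: 3·(-10) - 13·3 = -30 - 39 = -69
j: 13·(-5) - 15·(-10) = -65 - (-150) = 85
k: 15·3 - 3·(-5) = 45 - (-15) = 60
m × n = (-69, 85, 60)
|m × n| = √((-69)² + 85² + 60²) = √15586 ≈ 124.8439
area = ½ · 124.8439 ≈ 62.422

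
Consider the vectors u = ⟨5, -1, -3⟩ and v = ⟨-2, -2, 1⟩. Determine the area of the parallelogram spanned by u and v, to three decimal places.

13.928

i: (-1)·1 - (-3)·(-2) = -1 - 6 = -7
j: (-3)·(-2) - 5·1 = 6 - 5 = 1
k: 5·(-2) - (-1)·(-2) = -10 - 2 = -12
u × v = (-7, 1, -12)
|u × v| = √((-7)² + 1² + (-12)²) = √194 ≈ 13.9284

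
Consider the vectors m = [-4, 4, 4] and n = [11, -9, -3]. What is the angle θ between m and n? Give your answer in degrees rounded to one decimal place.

156.1

m · n = (-4)·11 + 4·(-9) + 4·(-3) = -44 - 36 - 12 = -92
|m|² = 16 + 16 + 16 = 48,  |m| = √48 ≈ 6.928203
|n|² = 121 + 81 + 9 = 211,  |n| = √211 ≈ 14.525839
cos θ = -92 / (6.928203 · 14.525839) ≈ -0.91417
θ = arccos(-0.91417) ≈ 156.1°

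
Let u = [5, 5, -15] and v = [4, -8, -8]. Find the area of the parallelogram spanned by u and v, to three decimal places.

172.047

i: 5·(-8) - (-15)·(-8) = -40 - 120 = -160
j: (-15)·4 - 5·(-8) = -60 - (-40) = -20
k: 5·(-8) - 5·4 = -40 - 20 = -60
u × v = (-160, -20, -60)
|u × v| = √((-160)² + (-20)² + (-60)²) = √29600 ≈ 172.0465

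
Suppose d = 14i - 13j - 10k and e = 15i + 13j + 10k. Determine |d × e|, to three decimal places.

475.635

i: (-13)·10 - (-10)·13 = -130 - (-130) = 0
j: (-10)·15 - 14·10 = -150 - 140 = -290
k: 14·13 - (-13)·15 = 182 - (-195) = 377
d × e = (0, -290, 377)
|d × e| = √(0² + (-290)² + 377²) = √226229 ≈ 475.6354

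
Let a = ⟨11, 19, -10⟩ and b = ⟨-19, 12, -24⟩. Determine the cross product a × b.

i: 19·(-24) - (-10)·12 = -456 - (-120) = -336
j: (-10)·(-19) - 11·(-24) = 190 - (-264) = 454
k: 11·12 - 19·(-19) = 132 - (-361) = 493
a × b = (-336, 454, 493)

(-336, 454, 493)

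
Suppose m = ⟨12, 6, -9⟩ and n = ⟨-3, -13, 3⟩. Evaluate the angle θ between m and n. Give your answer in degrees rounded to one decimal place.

129.7

m · n = 12·(-3) + 6·(-13) + (-9)·3 = -36 - 78 - 27 = -141
|m|² = 144 + 36 + 81 = 261,  |m| = √261 ≈ 16.155494
|n|² = 9 + 169 + 9 = 187,  |n| = √187 ≈ 13.674794
cos θ = -141 / (16.155494 · 13.674794) ≈ -0.63823
θ = arccos(-0.63823) ≈ 129.7°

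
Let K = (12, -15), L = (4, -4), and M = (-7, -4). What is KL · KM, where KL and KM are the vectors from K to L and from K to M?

KL = L − K = (-8, 11)
KM = M − K = (-19, 11)
KL · KM = (-8)·(-19) + 11·11 = 152 + 121 = 273

273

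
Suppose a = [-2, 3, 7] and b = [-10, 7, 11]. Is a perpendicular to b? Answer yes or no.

no

a · b = (-2)·(-10) + 3·7 + 7·11 = 20 + 21 + 77 = 118
Nonzero, so the vectors are not orthogonal.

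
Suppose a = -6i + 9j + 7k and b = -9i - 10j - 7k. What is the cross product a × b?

i: 9·(-7) - 7·(-10) = -63 - (-70) = 7
j: 7·(-9) - (-6)·(-7) = -63 - 42 = -105
k: (-6)·(-10) - 9·(-9) = 60 - (-81) = 141
a × b = (7, -105, 141)

(7, -105, 141)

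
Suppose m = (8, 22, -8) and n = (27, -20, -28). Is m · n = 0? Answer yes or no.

m · n = 8·27 + 22·(-20) + (-8)·(-28) = 216 - 440 + 224 = 0
Zero, so the vectors are orthogonal.

yes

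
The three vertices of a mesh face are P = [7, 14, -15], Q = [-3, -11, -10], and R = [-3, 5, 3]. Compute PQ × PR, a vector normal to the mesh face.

(-405, 130, -160)

PQ = (-10, -25, 5)
PR = (-10, -9, 18)
i: (-25)·18 - 5·(-9) = -450 - (-45) = -405
j: 5·(-10) - (-10)·18 = -50 - (-180) = 130
k: (-10)·(-9) - (-25)·(-10) = 90 - 250 = -160
PQ × PR = (-405, 130, -160)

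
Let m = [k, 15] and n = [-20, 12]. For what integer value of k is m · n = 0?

m · n = k·(-20) + 15·12 = 180 - 20k
Set equal to 0: -20k = -180, so k = 9.

9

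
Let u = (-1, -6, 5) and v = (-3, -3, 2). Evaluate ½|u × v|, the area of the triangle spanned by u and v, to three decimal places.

10.037

i: (-6)·2 - 5·(-3) = -12 - (-15) = 3
j: 5·(-3) - (-1)·2 = -15 - (-2) = -13
k: (-1)·(-3) - (-6)·(-3) = 3 - 18 = -15
u × v = (3, -13, -15)
|u × v| = √(3² + (-13)² + (-15)²) = √403 ≈ 20.0749
area = ½ · 20.0749 ≈ 10.037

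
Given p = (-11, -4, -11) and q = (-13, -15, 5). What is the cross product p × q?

i: (-4)·5 - (-11)·(-15) = -20 - 165 = -185
j: (-11)·(-13) - (-11)·5 = 143 - (-55) = 198
k: (-11)·(-15) - (-4)·(-13) = 165 - 52 = 113
p × q = (-185, 198, 113)

(-185, 198, 113)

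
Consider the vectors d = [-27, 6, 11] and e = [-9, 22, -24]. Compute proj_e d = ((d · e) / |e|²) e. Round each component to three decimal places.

(-0.876, 2.140, -2.335)

d · e = (-27)·(-9) + 6·22 + 11·(-24) = 243 + 132 - 264 = 111
|e|² = 81 + 484 + 576 = 1141
proj_e d = (111/1141) · (-9, 22, -24) ≈ (-0.876, 2.140, -2.335)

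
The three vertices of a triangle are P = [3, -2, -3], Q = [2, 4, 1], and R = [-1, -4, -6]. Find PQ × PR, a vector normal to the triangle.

PQ = (-1, 6, 4)
PR = (-4, -2, -3)
i: 6·(-3) - 4·(-2) = -18 - (-8) = -10
j: 4·(-4) - (-1)·(-3) = -16 - 3 = -19
k: (-1)·(-2) - 6·(-4) = 2 - (-24) = 26
PQ × PR = (-10, -19, 26)

(-10, -19, 26)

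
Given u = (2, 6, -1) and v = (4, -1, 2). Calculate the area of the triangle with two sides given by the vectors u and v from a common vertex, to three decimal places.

14.671

i: 6·2 - (-1)·(-1) = 12 - 1 = 11
j: (-1)·4 - 2·2 = -4 - 4 = -8
k: 2·(-1) - 6·4 = -2 - 24 = -26
u × v = (11, -8, -26)
|u × v| = √(11² + (-8)² + (-26)²) = √861 ≈ 29.3428
area = ½ · 29.3428 ≈ 14.671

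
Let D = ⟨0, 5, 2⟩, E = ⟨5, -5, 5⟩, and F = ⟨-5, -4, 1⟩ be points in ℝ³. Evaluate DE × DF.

(37, -10, -95)

DE = (5, -10, 3)
DF = (-5, -9, -1)
i: (-10)·(-1) - 3·(-9) = 10 - (-27) = 37
j: 3·(-5) - 5·(-1) = -15 - (-5) = -10
k: 5·(-9) - (-10)·(-5) = -45 - 50 = -95
DE × DF = (37, -10, -95)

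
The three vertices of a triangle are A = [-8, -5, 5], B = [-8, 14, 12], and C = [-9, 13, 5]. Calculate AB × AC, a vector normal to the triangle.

(-126, -7, 19)

AB = (0, 19, 7)
AC = (-1, 18, 0)
i: 19·0 - 7·18 = 0 - 126 = -126
j: 7·(-1) - 0·0 = -7 - 0 = -7
k: 0·18 - 19·(-1) = 0 - (-19) = 19
AB × AC = (-126, -7, 19)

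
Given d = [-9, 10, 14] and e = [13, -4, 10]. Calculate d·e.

-17

d · e = (-9)·13 + 10·(-4) + 14·10 = -117 - 40 + 140 = -17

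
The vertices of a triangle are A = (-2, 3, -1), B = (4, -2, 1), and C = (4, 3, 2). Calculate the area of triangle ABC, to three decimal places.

AB = (6, -5, 2),  AC = (6, 0, 3)
i: (-5)·3 - 2·0 = -15 - 0 = -15
j: 2·6 - 6·3 = 12 - 18 = -6
k: 6·0 - (-5)·6 = 0 - (-30) = 30
AB × AC = (-15, -6, 30)
|AB × AC| = √1161 ≈ 34.0735
area = ½ · 34.0735 ≈ 17.037

17.037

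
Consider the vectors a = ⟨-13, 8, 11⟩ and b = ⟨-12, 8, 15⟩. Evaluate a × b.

(32, 63, -8)

i: 8·15 - 11·8 = 120 - 88 = 32
j: 11·(-12) - (-13)·15 = -132 - (-195) = 63
k: (-13)·8 - 8·(-12) = -104 - (-96) = -8
a × b = (32, 63, -8)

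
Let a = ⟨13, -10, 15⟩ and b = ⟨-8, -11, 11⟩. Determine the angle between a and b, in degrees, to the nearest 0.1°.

a · b = 13·(-8) + (-10)·(-11) + 15·11 = -104 + 110 + 165 = 171
|a|² = 169 + 100 + 225 = 494,  |a| = √494 ≈ 22.226111
|b|² = 64 + 121 + 121 = 306,  |b| = √306 ≈ 17.492856
cos θ = 171 / (22.226111 · 17.492856) ≈ 0.43982
θ = arccos(0.43982) ≈ 63.9°

63.9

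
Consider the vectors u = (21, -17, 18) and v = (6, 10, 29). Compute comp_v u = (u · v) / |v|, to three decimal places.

15.293

u · v = 21·6 + (-17)·10 + 18·29 = 126 - 170 + 522 = 478
|v| = √(36 + 100 + 841) = √977 ≈ 31.2570
comp_v u = 478 / √977 ≈ 15.293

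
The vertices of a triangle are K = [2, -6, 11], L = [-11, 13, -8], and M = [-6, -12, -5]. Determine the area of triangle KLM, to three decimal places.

240.187

KL = (-13, 19, -19),  KM = (-8, -6, -16)
i: 19·(-16) - (-19)·(-6) = -304 - 114 = -418
j: (-19)·(-8) - (-13)·(-16) = 152 - 208 = -56
k: (-13)·(-6) - 19·(-8) = 78 - (-152) = 230
KL × KM = (-418, -56, 230)
|KL × KM| = √230760 ≈ 480.3749
area = ½ · 480.3749 ≈ 240.187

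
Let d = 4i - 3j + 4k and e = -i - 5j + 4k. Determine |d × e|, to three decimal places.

31.512

i: (-3)·4 - 4·(-5) = -12 - (-20) = 8
j: 4·(-1) - 4·4 = -4 - 16 = -20
k: 4·(-5) - (-3)·(-1) = -20 - 3 = -23
d × e = (8, -20, -23)
|d × e| = √(8² + (-20)² + (-23)²) = √993 ≈ 31.5119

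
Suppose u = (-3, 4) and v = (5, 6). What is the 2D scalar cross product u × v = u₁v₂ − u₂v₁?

-38

(-3)·6 - 4·5 = -18 - 20 = -38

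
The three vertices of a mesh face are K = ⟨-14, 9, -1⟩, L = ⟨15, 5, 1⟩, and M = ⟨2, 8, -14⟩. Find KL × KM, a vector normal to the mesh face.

KL = (29, -4, 2)
KM = (16, -1, -13)
i: (-4)·(-13) - 2·(-1) = 52 - (-2) = 54
j: 2·16 - 29·(-13) = 32 - (-377) = 409
k: 29·(-1) - (-4)·16 = -29 - (-64) = 35
KL × KM = (54, 409, 35)

(54, 409, 35)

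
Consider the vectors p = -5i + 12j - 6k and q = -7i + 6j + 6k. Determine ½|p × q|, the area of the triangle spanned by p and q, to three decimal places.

70.292

i: 12·6 - (-6)·6 = 72 - (-36) = 108
j: (-6)·(-7) - (-5)·6 = 42 - (-30) = 72
k: (-5)·6 - 12·(-7) = -30 - (-84) = 54
p × q = (108, 72, 54)
|p × q| = √(108² + 72² + 54²) = √19764 ≈ 140.5845
area = ½ · 140.5845 ≈ 70.292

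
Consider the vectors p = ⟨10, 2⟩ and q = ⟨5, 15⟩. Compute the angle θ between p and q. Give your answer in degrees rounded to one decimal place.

60.3

p · q = 10·5 + 2·15 = 50 + 30 = 80
|p|² = 100 + 4 = 104,  |p| = √104 ≈ 10.198039
|q|² = 25 + 225 = 250,  |q| = √250 ≈ 15.811388
cos θ = 80 / (10.198039 · 15.811388) ≈ 0.49614
θ = arccos(0.49614) ≈ 60.3°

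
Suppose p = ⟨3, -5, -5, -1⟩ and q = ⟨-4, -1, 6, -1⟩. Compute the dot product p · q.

-36

p · q = 3·(-4) + (-5)·(-1) + (-5)·6 + (-1)·(-1) = -12 + 5 - 30 + 1 = -36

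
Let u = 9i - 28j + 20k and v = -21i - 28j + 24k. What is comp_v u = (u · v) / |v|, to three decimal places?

25.331

u · v = 9·(-21) + (-28)·(-28) + 20·24 = -189 + 784 + 480 = 1075
|v| = √(441 + 784 + 576) = √1801 ≈ 42.4382
comp_v u = 1075 / √1801 ≈ 25.331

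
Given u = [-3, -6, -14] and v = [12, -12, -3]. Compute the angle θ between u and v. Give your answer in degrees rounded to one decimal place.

u · v = (-3)·12 + (-6)·(-12) + (-14)·(-3) = -36 + 72 + 42 = 78
|u|² = 9 + 36 + 196 = 241,  |u| = √241 ≈ 15.524175
|v|² = 144 + 144 + 9 = 297,  |v| = √297 ≈ 17.233688
cos θ = 78 / (15.524175 · 17.233688) ≈ 0.29155
θ = arccos(0.29155) ≈ 73.0°

73.0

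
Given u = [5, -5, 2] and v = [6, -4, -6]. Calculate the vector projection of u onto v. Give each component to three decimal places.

u · v = 5·6 + (-5)·(-4) + 2·(-6) = 30 + 20 - 12 = 38
|v|² = 36 + 16 + 36 = 88
proj_v u = (38/88) · (6, -4, -6) ≈ (2.591, -1.727, -2.591)

(2.591, -1.727, -2.591)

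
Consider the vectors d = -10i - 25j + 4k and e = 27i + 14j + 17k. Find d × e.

i: (-25)·17 - 4·14 = -425 - 56 = -481
j: 4·27 - (-10)·17 = 108 - (-170) = 278
k: (-10)·14 - (-25)·27 = -140 - (-675) = 535
d × e = (-481, 278, 535)

(-481, 278, 535)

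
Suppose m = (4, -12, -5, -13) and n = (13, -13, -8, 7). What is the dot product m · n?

157

m · n = 4·13 + (-12)·(-13) + (-5)·(-8) + (-13)·7 = 52 + 156 + 40 - 91 = 157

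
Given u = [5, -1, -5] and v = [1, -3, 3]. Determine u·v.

-7

u · v = 5·1 + (-1)·(-3) + (-5)·3 = 5 + 3 - 15 = -7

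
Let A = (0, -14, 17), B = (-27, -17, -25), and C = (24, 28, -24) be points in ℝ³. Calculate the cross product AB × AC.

AB = (-27, -3, -42)
AC = (24, 42, -41)
i: (-3)·(-41) - (-42)·42 = 123 - (-1764) = 1887
j: (-42)·24 - (-27)·(-41) = -1008 - 1107 = -2115
k: (-27)·42 - (-3)·24 = -1134 - (-72) = -1062
AB × AC = (1887, -2115, -1062)

(1887, -2115, -1062)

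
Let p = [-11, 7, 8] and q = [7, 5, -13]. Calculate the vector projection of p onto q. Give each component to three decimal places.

p · q = (-11)·7 + 7·5 + 8·(-13) = -77 + 35 - 104 = -146
|q|² = 49 + 25 + 169 = 243
proj_q p = (-146/243) · (7, 5, -13) ≈ (-4.206, -3.004, 7.811)

(-4.206, -3.004, 7.811)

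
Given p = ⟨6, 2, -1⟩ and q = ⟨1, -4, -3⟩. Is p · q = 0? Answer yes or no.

p · q = 6·1 + 2·(-4) + (-1)·(-3) = 6 - 8 + 3 = 1
Nonzero, so the vectors are not orthogonal.

no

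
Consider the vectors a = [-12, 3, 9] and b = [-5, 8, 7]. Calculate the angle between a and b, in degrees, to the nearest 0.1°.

a · b = (-12)·(-5) + 3·8 + 9·7 = 60 + 24 + 63 = 147
|a|² = 144 + 9 + 81 = 234,  |a| = √234 ≈ 15.297059
|b|² = 25 + 64 + 49 = 138,  |b| = √138 ≈ 11.747340
cos θ = 147 / (15.297059 · 11.747340) ≈ 0.81803
θ = arccos(0.81803) ≈ 35.1°

35.1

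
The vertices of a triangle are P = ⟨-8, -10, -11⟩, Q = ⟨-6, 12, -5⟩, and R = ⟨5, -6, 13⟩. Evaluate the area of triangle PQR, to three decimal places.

PQ = (2, 22, 6),  PR = (13, 4, 24)
i: 22·24 - 6·4 = 528 - 24 = 504
j: 6·13 - 2·24 = 78 - 48 = 30
k: 2·4 - 22·13 = 8 - 286 = -278
PQ × PR = (504, 30, -278)
|PQ × PR| = √332200 ≈ 576.3679
area = ½ · 576.3679 ≈ 288.184

288.184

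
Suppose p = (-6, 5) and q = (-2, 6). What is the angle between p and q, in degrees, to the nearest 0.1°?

31.8

p · q = (-6)·(-2) + 5·6 = 12 + 30 = 42
|p|² = 36 + 25 = 61,  |p| = √61 ≈ 7.810250
|q|² = 4 + 36 = 40,  |q| = √40 ≈ 6.324555
cos θ = 42 / (7.810250 · 6.324555) ≈ 0.85027
θ = arccos(0.85027) ≈ 31.8°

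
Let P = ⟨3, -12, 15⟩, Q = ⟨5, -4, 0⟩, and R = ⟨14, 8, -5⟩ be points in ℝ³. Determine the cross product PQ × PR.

PQ = (2, 8, -15)
PR = (11, 20, -20)
i: 8·(-20) - (-15)·20 = -160 - (-300) = 140
j: (-15)·11 - 2·(-20) = -165 - (-40) = -125
k: 2·20 - 8·11 = 40 - 88 = -48
PQ × PR = (140, -125, -48)

(140, -125, -48)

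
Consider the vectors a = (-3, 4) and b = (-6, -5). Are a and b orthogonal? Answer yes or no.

no

a · b = (-3)·(-6) + 4·(-5) = 18 - 20 = -2
Nonzero, so the vectors are not orthogonal.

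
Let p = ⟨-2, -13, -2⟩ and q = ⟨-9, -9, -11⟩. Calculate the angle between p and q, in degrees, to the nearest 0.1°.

45.5

p · q = (-2)·(-9) + (-13)·(-9) + (-2)·(-11) = 18 + 117 + 22 = 157
|p|² = 4 + 169 + 4 = 177,  |p| = √177 ≈ 13.304135
|q|² = 81 + 81 + 121 = 283,  |q| = √283 ≈ 16.822604
cos θ = 157 / (13.304135 · 16.822604) ≈ 0.70149
θ = arccos(0.70149) ≈ 45.5°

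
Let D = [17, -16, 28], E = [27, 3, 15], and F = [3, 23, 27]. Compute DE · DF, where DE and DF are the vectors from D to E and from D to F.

614

DE = E − D = (10, 19, -13)
DF = F − D = (-14, 39, -1)
DE · DF = 10·(-14) + 19·39 + (-13)·(-1) = -140 + 741 + 13 = 614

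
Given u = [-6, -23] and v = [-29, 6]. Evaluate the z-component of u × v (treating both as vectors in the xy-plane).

(-6)·6 - (-23)·(-29) = -36 - 667 = -703

-703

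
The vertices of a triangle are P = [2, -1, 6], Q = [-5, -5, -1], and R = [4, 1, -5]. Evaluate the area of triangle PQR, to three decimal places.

PQ = (-7, -4, -7),  PR = (2, 2, -11)
i: (-4)·(-11) - (-7)·2 = 44 - (-14) = 58
j: (-7)·2 - (-7)·(-11) = -14 - 77 = -91
k: (-7)·2 - (-4)·2 = -14 - (-8) = -6
PQ × PR = (58, -91, -6)
|PQ × PR| = √11681 ≈ 108.0787
area = ½ · 108.0787 ≈ 54.039

54.039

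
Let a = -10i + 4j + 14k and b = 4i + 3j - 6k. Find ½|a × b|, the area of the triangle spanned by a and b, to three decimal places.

i: 4·(-6) - 14·3 = -24 - 42 = -66
j: 14·4 - (-10)·(-6) = 56 - 60 = -4
k: (-10)·3 - 4·4 = -30 - 16 = -46
a × b = (-66, -4, -46)
|a × b| = √((-66)² + (-4)² + (-46)²) = √6488 ≈ 80.5481
area = ½ · 80.5481 ≈ 40.274

40.274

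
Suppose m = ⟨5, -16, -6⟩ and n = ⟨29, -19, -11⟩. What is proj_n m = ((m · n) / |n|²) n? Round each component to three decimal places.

m · n = 5·29 + (-16)·(-19) + (-6)·(-11) = 145 + 304 + 66 = 515
|n|² = 841 + 361 + 121 = 1323
proj_n m = (515/1323) · (29, -19, -11) ≈ (11.289, -7.396, -4.282)

(11.289, -7.396, -4.282)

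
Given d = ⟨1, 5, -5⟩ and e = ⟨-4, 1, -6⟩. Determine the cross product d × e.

i: 5·(-6) - (-5)·1 = -30 - (-5) = -25
j: (-5)·(-4) - 1·(-6) = 20 - (-6) = 26
k: 1·1 - 5·(-4) = 1 - (-20) = 21
d × e = (-25, 26, 21)

(-25, 26, 21)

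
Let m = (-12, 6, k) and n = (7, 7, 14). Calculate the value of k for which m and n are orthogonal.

m · n = (-12)·7 + 6·7 + k·14 = -42 + 14k
Set equal to 0: 14k = 42, so k = 3.

3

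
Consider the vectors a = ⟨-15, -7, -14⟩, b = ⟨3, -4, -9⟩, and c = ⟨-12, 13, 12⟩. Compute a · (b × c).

-1413

b × c:
i: (-4)·12 - (-9)·13 = -48 - (-117) = 69
j: (-9)·(-12) - 3·12 = 108 - 36 = 72
k: 3·13 - (-4)·(-12) = 39 - 48 = -9
b × c = (69, 72, -9)
a · (b × c) = (-15)·69 + (-7)·72 + (-14)·(-9) = -1035 - 504 + 126 = -1413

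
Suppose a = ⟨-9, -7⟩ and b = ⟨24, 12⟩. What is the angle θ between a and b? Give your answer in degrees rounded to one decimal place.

168.7

a · b = (-9)·24 + (-7)·12 = -216 - 84 = -300
|a|² = 81 + 49 = 130,  |a| = √130 ≈ 11.401754
|b|² = 576 + 144 = 720,  |b| = √720 ≈ 26.832816
cos θ = -300 / (11.401754 · 26.832816) ≈ -0.98058
θ = arccos(-0.98058) ≈ 168.7°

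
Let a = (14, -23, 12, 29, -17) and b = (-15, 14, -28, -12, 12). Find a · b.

a · b = 14·(-15) + (-23)·14 + 12·(-28) + 29·(-12) + (-17)·12 = -210 - 322 - 336 - 348 - 204 = -1420

-1420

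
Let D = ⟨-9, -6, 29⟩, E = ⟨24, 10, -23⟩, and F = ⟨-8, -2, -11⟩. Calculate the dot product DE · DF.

2177

DE = E − D = (33, 16, -52)
DF = F − D = (1, 4, -40)
DE · DF = 33·1 + 16·4 + (-52)·(-40) = 33 + 64 + 2080 = 2177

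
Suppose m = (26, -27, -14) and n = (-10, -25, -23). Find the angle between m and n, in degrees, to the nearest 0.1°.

m · n = 26·(-10) + (-27)·(-25) + (-14)·(-23) = -260 + 675 + 322 = 737
|m|² = 676 + 729 + 196 = 1601,  |m| = √1601 ≈ 40.012498
|n|² = 100 + 625 + 529 = 1254,  |n| = √1254 ≈ 35.411862
cos θ = 737 / (40.012498 · 35.411862) ≈ 0.52014
θ = arccos(0.52014) ≈ 58.7°

58.7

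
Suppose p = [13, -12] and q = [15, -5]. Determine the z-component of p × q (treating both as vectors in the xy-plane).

13·(-5) - (-12)·15 = -65 - (-180) = 115

115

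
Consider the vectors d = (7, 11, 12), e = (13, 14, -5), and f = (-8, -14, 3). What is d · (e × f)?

-1025

e × f:
i: 14·3 - (-5)·(-14) = 42 - 70 = -28
j: (-5)·(-8) - 13·3 = 40 - 39 = 1
k: 13·(-14) - 14·(-8) = -182 - (-112) = -70
e × f = (-28, 1, -70)
d · (e × f) = 7·(-28) + 11·1 + 12·(-70) = -196 + 11 - 840 = -1025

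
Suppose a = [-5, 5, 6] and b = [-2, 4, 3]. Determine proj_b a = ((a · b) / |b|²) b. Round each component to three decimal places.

(-3.310, 6.621, 4.966)

a · b = (-5)·(-2) + 5·4 + 6·3 = 10 + 20 + 18 = 48
|b|² = 4 + 16 + 9 = 29
proj_b a = (48/29) · (-2, 4, 3) ≈ (-3.310, 6.621, 4.966)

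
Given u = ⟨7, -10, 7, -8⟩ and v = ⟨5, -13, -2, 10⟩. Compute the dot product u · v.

71

u · v = 7·5 + (-10)·(-13) + 7·(-2) + (-8)·10 = 35 + 130 - 14 - 80 = 71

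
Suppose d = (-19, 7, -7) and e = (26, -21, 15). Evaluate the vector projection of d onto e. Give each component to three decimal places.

d · e = (-19)·26 + 7·(-21) + (-7)·15 = -494 - 147 - 105 = -746
|e|² = 676 + 441 + 225 = 1342
proj_e d = (-746/1342) · (26, -21, 15) ≈ (-14.453, 11.674, -8.338)

(-14.453, 11.674, -8.338)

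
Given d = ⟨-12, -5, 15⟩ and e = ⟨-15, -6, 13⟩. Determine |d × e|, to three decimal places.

i: (-5)·13 - 15·(-6) = -65 - (-90) = 25
j: 15·(-15) - (-12)·13 = -225 - (-156) = -69
k: (-12)·(-6) - (-5)·(-15) = 72 - 75 = -3
d × e = (25, -69, -3)
|d × e| = √(25² + (-69)² + (-3)²) = √5395 ≈ 73.4507

73.451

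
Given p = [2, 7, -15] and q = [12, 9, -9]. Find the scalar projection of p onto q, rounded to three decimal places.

p · q = 2·12 + 7·9 + (-15)·(-9) = 24 + 63 + 135 = 222
|q| = √(144 + 81 + 81) = √306 ≈ 17.4929
comp_q p = 222 / √306 ≈ 12.691

12.691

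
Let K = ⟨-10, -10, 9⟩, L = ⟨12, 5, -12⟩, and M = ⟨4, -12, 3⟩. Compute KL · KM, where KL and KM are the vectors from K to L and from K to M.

404

KL = L − K = (22, 15, -21)
KM = M − K = (14, -2, -6)
KL · KM = 22·14 + 15·(-2) + (-21)·(-6) = 308 - 30 + 126 = 404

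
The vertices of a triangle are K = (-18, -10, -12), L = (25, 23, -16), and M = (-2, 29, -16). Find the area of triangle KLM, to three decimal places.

577.157

KL = (43, 33, -4),  KM = (16, 39, -4)
i: 33·(-4) - (-4)·39 = -132 - (-156) = 24
j: (-4)·16 - 43·(-4) = -64 - (-172) = 108
k: 43·39 - 33·16 = 1677 - 528 = 1149
KL × KM = (24, 108, 1149)
|KL × KM| = √1332441 ≈ 1154.3141
area = ½ · 1154.3141 ≈ 577.157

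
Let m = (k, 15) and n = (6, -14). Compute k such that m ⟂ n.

m · n = k·6 + 15·(-14) = -210 + 6k
Set equal to 0: 6k = 210, so k = 35.

35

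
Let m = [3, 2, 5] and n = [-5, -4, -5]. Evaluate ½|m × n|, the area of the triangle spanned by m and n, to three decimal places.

i: 2·(-5) - 5·(-4) = -10 - (-20) = 10
j: 5·(-5) - 3·(-5) = -25 - (-15) = -10
k: 3·(-4) - 2·(-5) = -12 - (-10) = -2
m × n = (10, -10, -2)
|m × n| = √(10² + (-10)² + (-2)²) = √204 ≈ 14.2829
area = ½ · 14.2829 ≈ 7.141

7.141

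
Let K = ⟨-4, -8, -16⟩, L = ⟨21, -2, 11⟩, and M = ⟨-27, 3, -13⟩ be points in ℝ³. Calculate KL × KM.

(-279, -696, 413)

KL = (25, 6, 27)
KM = (-23, 11, 3)
i: 6·3 - 27·11 = 18 - 297 = -279
j: 27·(-23) - 25·3 = -621 - 75 = -696
k: 25·11 - 6·(-23) = 275 - (-138) = 413
KL × KM = (-279, -696, 413)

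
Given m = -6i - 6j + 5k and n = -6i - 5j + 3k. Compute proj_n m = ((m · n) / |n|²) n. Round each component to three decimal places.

m · n = (-6)·(-6) + (-6)·(-5) + 5·3 = 36 + 30 + 15 = 81
|n|² = 36 + 25 + 9 = 70
proj_n m = (81/70) · (-6, -5, 3) ≈ (-6.943, -5.786, 3.471)

(-6.943, -5.786, 3.471)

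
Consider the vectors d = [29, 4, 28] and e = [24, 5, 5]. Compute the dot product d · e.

d · e = 29·24 + 4·5 + 28·5 = 696 + 20 + 140 = 856

856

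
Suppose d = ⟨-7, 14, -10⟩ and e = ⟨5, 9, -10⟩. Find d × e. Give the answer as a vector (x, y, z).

i: 14·(-10) - (-10)·9 = -140 - (-90) = -50
j: (-10)·5 - (-7)·(-10) = -50 - 70 = -120
k: (-7)·9 - 14·5 = -63 - 70 = -133
d × e = (-50, -120, -133)

(-50, -120, -133)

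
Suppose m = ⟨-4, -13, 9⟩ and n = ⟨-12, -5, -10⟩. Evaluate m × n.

(175, -148, -136)

i: (-13)·(-10) - 9·(-5) = 130 - (-45) = 175
j: 9·(-12) - (-4)·(-10) = -108 - 40 = -148
k: (-4)·(-5) - (-13)·(-12) = 20 - 156 = -136
m × n = (175, -148, -136)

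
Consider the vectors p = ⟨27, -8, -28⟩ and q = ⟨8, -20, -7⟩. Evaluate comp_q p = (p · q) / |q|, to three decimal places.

p · q = 27·8 + (-8)·(-20) + (-28)·(-7) = 216 + 160 + 196 = 572
|q| = √(64 + 400 + 49) = √513 ≈ 22.6495
comp_q p = 572 / √513 ≈ 25.254

25.254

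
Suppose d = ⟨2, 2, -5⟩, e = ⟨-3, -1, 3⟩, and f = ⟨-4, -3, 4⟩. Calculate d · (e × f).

-15

e × f:
i: (-1)·4 - 3·(-3) = -4 - (-9) = 5
j: 3·(-4) - (-3)·4 = -12 - (-12) = 0
k: (-3)·(-3) - (-1)·(-4) = 9 - 4 = 5
e × f = (5, 0, 5)
d · (e × f) = 2·5 + 2·0 + (-5)·5 = 10 + 0 - 25 = -15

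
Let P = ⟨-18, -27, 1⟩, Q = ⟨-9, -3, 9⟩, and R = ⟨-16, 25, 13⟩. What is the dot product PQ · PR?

PQ = Q − P = (9, 24, 8)
PR = R − P = (2, 52, 12)
PQ · PR = 9·2 + 24·52 + 8·12 = 18 + 1248 + 96 = 1362

1362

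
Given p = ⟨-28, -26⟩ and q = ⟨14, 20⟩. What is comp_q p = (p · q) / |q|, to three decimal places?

p · q = (-28)·14 + (-26)·20 = -392 - 520 = -912
|q| = √(196 + 400) = √596 ≈ 24.4131
comp_q p = -912 / √596 ≈ -37.357

-37.357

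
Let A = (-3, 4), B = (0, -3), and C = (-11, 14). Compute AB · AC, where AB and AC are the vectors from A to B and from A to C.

-94

AB = B − A = (3, -7)
AC = C − A = (-8, 10)
AB · AC = 3·(-8) + (-7)·10 = -24 - 70 = -94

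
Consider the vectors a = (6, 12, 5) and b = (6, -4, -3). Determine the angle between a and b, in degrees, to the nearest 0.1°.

a · b = 6·6 + 12·(-4) + 5·(-3) = 36 - 48 - 15 = -27
|a|² = 36 + 144 + 25 = 205,  |a| = √205 ≈ 14.317821
|b|² = 36 + 16 + 9 = 61,  |b| = √61 ≈ 7.810250
cos θ = -27 / (14.317821 · 7.810250) ≈ -0.24145
θ = arccos(-0.24145) ≈ 104.0°

104.0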